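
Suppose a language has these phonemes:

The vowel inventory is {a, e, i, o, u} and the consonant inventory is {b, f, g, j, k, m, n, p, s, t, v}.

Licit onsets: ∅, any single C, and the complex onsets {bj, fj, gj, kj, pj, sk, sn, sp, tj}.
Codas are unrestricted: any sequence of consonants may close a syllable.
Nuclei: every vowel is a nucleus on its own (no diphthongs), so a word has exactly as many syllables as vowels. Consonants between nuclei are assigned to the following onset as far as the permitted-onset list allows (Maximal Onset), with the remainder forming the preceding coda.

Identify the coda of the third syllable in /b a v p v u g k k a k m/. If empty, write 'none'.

km

Vowels present: a, u, a; each is a nucleus, giving 3 syllables.
/a…u/ gap (V1→V2): /vpv/ — longest licit onset from the right is /v/, leaving /vp/ as coda.
/u…a/ gap (V2→V3): /gkk/; trying suffixes from longest down, /k/ is the first permitted one, so coda /gk/ | onset /k/.
Result: bavp.vugk.kakm.
Syllable 3 is /kakm/: onset /k/, nucleus /a/, coda /km/.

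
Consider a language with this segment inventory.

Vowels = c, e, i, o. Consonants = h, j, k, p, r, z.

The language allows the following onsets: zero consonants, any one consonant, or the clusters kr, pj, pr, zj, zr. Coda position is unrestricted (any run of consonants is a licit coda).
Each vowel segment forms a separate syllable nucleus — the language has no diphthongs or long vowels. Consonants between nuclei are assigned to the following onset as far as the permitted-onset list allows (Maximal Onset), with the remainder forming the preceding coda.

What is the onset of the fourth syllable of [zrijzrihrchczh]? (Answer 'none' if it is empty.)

Vowels present: i, i, c, c; each is a nucleus, giving 4 syllables.
/i…i/ gap (V1→V2): cluster /jzr/ — the longest permitted-onset suffix is /zr/; onset = /zr/, preceding coda = /j/.
/i…c/ gap (V2→V3): /hr/ — longest licit onset from the right is /r/, leaving /h/ as coda.
/c…c/ gap (V3→V4): /h/ is a single consonant, so it becomes the next onset.
Putting it together: zrij.zrih.rc.hczh.
Syllable 4 is /hczh/: onset /h/, nucleus /c/, coda /zh/.

h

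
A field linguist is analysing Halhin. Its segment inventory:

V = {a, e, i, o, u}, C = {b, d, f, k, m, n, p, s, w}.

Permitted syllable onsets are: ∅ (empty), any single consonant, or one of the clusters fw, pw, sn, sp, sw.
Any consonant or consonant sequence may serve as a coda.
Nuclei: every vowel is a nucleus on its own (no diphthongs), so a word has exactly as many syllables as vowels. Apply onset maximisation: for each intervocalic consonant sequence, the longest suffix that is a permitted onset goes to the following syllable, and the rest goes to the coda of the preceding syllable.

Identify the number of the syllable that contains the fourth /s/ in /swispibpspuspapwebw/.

4

Nuclei (vowels): i, i, u, a, e → 5 syllables.
V1 /i/ – V2 /i/: /sp/ — entire cluster is a permitted onset → onset /sp/, coda ∅.
V2 /i/ – V3 /u/: cluster /bpsp/ — the longest permitted-onset suffix is /sp/; onset = /sp/, preceding coda = /bp/.
V3 /u/ – V4 /a/: /sp/ is a licit onset in full, so it all attaches to the next syllable.
V4 /a/ – V5 /e/: /pw/ is a licit onset in full, so it all attaches to the next syllable.
Putting it together: swi.spibp.spu.spa.pwebw.
The fourth /s/ is in the onset of syllable 4 (/spa/).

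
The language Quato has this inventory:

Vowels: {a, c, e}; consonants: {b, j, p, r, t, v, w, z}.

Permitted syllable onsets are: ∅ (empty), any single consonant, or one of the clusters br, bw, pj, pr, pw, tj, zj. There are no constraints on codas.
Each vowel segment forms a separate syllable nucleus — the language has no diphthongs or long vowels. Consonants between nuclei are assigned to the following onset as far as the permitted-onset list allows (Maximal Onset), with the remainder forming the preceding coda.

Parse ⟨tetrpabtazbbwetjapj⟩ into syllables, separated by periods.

tetr.pab.tazb.bwe.tjapj

Vowels present: e, a, a, e, a; each is a nucleus, giving 5 syllables.
/e…a/ gap (V1→V2): /trp/ splits as /tr/ + /p/ (/p/ is the longest suffix that is a licit onset).
/a…a/ gap (V2→V3): cluster /bt/ — the longest permitted-onset suffix is /t/; onset = /t/, preceding coda = /b/.
/a…e/ gap (V3→V4): cluster /zbbw/ — the longest permitted-onset suffix is /bw/; onset = /bw/, preceding coda = /zb/.
/e…a/ gap (V4→V5): /tj/ — entire cluster is a permitted onset → onset /tj/, coda ∅.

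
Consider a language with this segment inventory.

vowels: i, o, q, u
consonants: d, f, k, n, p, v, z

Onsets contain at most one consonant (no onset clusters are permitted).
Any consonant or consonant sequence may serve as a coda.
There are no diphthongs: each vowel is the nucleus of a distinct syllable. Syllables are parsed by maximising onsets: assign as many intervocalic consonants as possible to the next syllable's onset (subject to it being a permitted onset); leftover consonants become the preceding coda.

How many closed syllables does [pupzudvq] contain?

Vowels present: u, u, q; each is a nucleus, giving 3 syllables.
σ1/σ2 boundary: cluster /pz/ — the longest permitted-onset suffix is /z/; onset = /z/, preceding coda = /p/.
σ2/σ3 boundary: cluster /dv/ — the longest permitted-onset suffix is /v/; onset = /v/, preceding coda = /d/.
So the parse is pup.zud.vq.
Classifying each syllable: /pup/ (closed), /zud/ (closed), /vq/ (open).
Closed syllables: 2.

2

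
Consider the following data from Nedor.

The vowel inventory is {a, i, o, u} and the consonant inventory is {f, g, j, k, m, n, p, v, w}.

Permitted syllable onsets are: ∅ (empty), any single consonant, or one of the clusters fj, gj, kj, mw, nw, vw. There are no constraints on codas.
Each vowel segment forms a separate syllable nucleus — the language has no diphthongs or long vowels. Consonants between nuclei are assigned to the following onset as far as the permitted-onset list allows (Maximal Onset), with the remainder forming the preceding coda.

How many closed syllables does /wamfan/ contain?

2

Vowels present: a, a; each is a nucleus, giving 2 syllables.
V1 /a/ – V2 /a/: /mf/; trying suffixes from longest down, /f/ is the first permitted one, so coda /m/ | onset /f/.
Result: wam.fan.
Classifying each syllable: /wam/ (closed), /fan/ (closed).
Closed syllables: 2.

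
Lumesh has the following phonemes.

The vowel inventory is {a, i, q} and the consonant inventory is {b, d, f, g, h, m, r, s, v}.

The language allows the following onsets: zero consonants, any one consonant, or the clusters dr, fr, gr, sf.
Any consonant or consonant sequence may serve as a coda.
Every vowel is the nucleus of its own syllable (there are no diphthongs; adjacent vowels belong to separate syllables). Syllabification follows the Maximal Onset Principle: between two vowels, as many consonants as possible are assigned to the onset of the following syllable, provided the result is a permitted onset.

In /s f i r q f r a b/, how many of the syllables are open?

Vowels present: i, q, a; each is a nucleus, giving 3 syllables.
Between /i/ (V1) and /q/ (V2): just /r/ — single C goes to the following onset.
Between /q/ (V2) and /a/ (V3): /fr/ — entire cluster is a permitted onset → onset /fr/, coda ∅.
Syllabification: sfi.rq.frab.
Classifying each syllable: /sfi/ (open), /rq/ (open), /frab/ (closed).
Open syllables: 2.

2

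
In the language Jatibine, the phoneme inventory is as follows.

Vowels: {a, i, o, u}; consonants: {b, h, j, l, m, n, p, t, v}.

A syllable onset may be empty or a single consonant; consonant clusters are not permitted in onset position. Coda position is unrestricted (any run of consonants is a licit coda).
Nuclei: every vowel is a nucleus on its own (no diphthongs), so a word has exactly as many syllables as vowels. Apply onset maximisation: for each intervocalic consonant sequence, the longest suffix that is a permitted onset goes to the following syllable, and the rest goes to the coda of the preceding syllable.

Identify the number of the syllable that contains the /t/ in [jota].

Nuclei (vowels): o, a → 2 syllables.
Between /o/ (V1) and /a/ (V2): /t/ is a single consonant, so it becomes the next onset.
Syllabification: jo.ta.
The /t/ is in the onset of syllable 2 (/ta/).

2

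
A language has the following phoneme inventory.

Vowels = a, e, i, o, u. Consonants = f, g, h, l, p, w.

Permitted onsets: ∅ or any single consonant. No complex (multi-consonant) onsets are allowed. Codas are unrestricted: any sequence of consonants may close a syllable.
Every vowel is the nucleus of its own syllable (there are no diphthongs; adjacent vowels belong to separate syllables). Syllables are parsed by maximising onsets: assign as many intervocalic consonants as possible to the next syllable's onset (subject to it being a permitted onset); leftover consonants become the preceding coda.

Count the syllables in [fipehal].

3

Nuclei (vowels): i, e, a → 3 syllables.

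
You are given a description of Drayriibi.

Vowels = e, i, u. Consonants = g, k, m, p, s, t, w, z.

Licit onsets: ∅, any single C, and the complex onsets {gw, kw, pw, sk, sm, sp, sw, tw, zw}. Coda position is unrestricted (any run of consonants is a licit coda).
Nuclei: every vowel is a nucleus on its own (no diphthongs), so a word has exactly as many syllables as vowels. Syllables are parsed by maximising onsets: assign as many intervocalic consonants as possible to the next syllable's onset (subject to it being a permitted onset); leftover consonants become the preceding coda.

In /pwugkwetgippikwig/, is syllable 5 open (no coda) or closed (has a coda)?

The vowels are u, e, i, i, i — 5 nuclei, so 5 syllables.
/u…e/ gap (V1→V2): /gkw/; trying suffixes from longest down, /kw/ is the first permitted one, so coda /g/ | onset /kw/.
/e…i/ gap (V2→V3): /tg/ splits as /t/ + /g/ (/g/ is the longest suffix that is a licit onset).
/i…i/ gap (V3→V4): /pp/ — longest licit onset from the right is /p/, leaving /p/ as coda.
/i…i/ gap (V4→V5): cluster /kw/ — /kw/ is itself a permitted onset, so the whole cluster goes right; preceding coda = ∅.
So the parse is pwug.kwet.gip.pi.kwig.
Syllable 5 is /kwig/ with coda /g/, so it is closed.

closed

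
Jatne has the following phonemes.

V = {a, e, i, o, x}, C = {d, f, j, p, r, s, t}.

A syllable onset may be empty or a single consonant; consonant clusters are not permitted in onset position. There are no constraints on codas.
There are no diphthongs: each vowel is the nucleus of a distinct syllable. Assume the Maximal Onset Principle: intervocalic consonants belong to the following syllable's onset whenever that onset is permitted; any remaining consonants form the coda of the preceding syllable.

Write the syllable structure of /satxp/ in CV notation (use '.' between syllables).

Vowels present: a, x; each is a nucleus, giving 2 syllables.
V1 /a/ – V2 /x/: /t/ is a single consonant, so it becomes the next onset.
Putting it together: sa.txp.
Mapping each syllable to C/V: /sa/ → CV, /txp/ → CVC.

CV.CVC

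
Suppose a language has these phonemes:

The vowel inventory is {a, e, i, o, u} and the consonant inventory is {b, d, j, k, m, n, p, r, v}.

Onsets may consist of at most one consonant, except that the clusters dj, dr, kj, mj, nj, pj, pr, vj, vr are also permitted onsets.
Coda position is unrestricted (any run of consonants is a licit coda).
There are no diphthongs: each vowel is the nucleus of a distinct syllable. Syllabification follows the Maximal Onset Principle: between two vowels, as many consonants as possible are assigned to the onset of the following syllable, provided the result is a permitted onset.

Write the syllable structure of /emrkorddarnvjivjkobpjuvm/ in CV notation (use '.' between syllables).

VCC.CVCC.CVCC.CCVCC.CVC.CCVCC

Nuclei (vowels): e, o, a, i, o, u → 6 syllables.
σ1/σ2 boundary: /mrk/ — longest licit onset from the right is /k/, leaving /mr/ as coda.
σ2/σ3 boundary: cluster /rdd/ — the longest permitted-onset suffix is /d/; onset = /d/, preceding coda = /rd/.
σ3/σ4 boundary: /rnvj/ splits as /rn/ + /vj/ (/vj/ is the longest suffix that is a licit onset).
σ4/σ5 boundary: cluster /vjk/ — the longest permitted-onset suffix is /k/; onset = /k/, preceding coda = /vj/.
σ5/σ6 boundary: /bpj/; trying suffixes from longest down, /pj/ is the first permitted one, so coda /b/ | onset /pj/.
Result: emr.kord.darn.vjivj.kob.pjuvm.
Mapping each syllable to C/V: /emr/ → VCC, /kord/ → CVCC, /darn/ → CVCC, /vjivj/ → CCVCC, /kob/ → CVC, /pjuvm/ → CCVCC.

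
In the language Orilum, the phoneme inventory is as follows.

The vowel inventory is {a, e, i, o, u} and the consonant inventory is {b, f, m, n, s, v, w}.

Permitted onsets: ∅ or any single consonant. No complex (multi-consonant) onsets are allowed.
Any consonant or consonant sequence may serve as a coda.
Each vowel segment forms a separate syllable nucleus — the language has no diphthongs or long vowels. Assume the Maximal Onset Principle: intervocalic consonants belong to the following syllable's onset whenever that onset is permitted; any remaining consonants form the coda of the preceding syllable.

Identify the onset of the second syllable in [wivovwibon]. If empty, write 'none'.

Vowels present: i, o, i, o; each is a nucleus, giving 4 syllables.
V1 /i/ – V2 /o/: /v/ → onset of the next syllable (single consonants are always licit onsets).
V2 /o/ – V3 /i/: /vw/; trying suffixes from longest down, /w/ is the first permitted one, so coda /v/ | onset /w/.
V3 /i/ – V4 /o/: just /b/ — single C goes to the following onset.
So the parse is wi.vov.wi.bon.
Syllable 2 is /vov/: onset /v/, nucleus /o/, coda /v/.

v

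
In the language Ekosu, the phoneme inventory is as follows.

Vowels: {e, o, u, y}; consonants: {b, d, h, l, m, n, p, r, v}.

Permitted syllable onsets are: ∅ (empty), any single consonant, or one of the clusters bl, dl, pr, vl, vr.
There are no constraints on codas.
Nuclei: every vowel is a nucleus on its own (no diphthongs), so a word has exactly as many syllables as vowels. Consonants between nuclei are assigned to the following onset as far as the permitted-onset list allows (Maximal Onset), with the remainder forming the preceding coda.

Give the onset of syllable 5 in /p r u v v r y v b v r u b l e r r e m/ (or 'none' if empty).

The vowels are u, y, u, e, e — 5 nuclei, so 5 syllables.
Between /u/ (V1) and /y/ (V2): /vvr/ — longest licit onset from the right is /vr/, leaving /v/ as coda.
Between /y/ (V2) and /u/ (V3): /vbvr/ — longest licit onset from the right is /vr/, leaving /vb/ as coda.
Between /u/ (V3) and /e/ (V4): cluster /bl/ — /bl/ is itself a permitted onset, so the whole cluster goes right; preceding coda = ∅.
Between /e/ (V4) and /e/ (V5): /rr/; trying suffixes from longest down, /r/ is the first permitted one, so coda /r/ | onset /r/.
So the parse is pruv.vryvb.vru.bler.rem.
Syllable 5 is /rem/: onset /r/, nucleus /e/, coda /m/.

r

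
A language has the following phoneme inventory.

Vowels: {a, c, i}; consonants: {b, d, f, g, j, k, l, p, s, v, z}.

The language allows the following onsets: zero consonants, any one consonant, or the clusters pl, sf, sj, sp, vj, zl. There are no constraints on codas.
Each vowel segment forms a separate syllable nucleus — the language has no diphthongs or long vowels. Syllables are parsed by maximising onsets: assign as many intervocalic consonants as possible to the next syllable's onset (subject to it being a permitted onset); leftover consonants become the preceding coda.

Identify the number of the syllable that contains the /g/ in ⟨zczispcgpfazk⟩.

3

Nuclei (vowels): c, i, c, a → 4 syllables.
/c…i/ gap (V1→V2): /z/ → onset of the next syllable (single consonants are always licit onsets).
/i…c/ gap (V2→V3): cluster /sp/ — /sp/ is itself a permitted onset, so the whole cluster goes right; preceding coda = ∅.
/c…a/ gap (V3→V4): /gpf/ — longest licit onset from the right is /f/, leaving /gp/ as coda.
So the parse is zc.zi.spcgp.fazk.
The /g/ is in the coda of syllable 3 (/spcgp/).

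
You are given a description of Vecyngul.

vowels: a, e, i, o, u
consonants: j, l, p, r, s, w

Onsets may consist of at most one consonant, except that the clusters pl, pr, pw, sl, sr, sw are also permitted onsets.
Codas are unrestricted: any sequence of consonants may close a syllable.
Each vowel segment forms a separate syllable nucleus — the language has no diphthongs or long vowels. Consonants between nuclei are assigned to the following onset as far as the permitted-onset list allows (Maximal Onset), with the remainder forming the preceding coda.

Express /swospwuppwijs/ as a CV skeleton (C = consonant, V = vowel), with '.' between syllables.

CCVC.CCVC.CCVCC

Vowels present: o, u, i; each is a nucleus, giving 3 syllables.
/o…u/ gap (V1→V2): /spw/; trying suffixes from longest down, /pw/ is the first permitted one, so coda /s/ | onset /pw/.
/u…i/ gap (V2→V3): /ppw/; trying suffixes from longest down, /pw/ is the first permitted one, so coda /p/ | onset /pw/.
So the parse is swos.pwup.pwijs.
Mapping each syllable to C/V: /swos/ → CCVC, /pwup/ → CCVC, /pwijs/ → CCVCC.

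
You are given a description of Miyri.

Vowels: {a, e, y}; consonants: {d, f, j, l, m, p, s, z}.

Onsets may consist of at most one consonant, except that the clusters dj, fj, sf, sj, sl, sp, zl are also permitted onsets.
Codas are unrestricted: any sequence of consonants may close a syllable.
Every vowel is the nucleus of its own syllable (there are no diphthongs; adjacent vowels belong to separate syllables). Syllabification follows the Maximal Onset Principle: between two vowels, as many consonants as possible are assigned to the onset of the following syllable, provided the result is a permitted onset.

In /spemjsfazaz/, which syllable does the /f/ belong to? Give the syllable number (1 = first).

2

The vowels are e, a, a — 3 nuclei, so 3 syllables.
/e…a/ gap (V1→V2): cluster /mjsf/ — the longest permitted-onset suffix is /sf/; onset = /sf/, preceding coda = /mj/.
/a…a/ gap (V2→V3): /z/ → onset of the next syllable (single consonants are always licit onsets).
Syllabification: spemj.sfa.zaz.
The /f/ is in the onset of syllable 2 (/sfa/).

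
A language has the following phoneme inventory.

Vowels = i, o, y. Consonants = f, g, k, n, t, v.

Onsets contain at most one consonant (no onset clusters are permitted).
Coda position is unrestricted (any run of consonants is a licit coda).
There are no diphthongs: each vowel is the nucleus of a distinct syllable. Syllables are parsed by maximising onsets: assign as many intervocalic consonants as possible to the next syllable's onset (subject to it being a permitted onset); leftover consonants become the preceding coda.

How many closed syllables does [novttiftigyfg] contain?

The vowels are o, i, i, y — 4 nuclei, so 4 syllables.
V1 /o/ – V2 /i/: cluster /vtt/ — the longest permitted-onset suffix is /t/; onset = /t/, preceding coda = /vt/.
V2 /i/ – V3 /i/: /ft/ — longest licit onset from the right is /t/, leaving /f/ as coda.
V3 /i/ – V4 /y/: just /g/ — single C goes to the following onset.
Putting it together: novt.tif.ti.gyfg.
Classifying each syllable: /novt/ (closed), /tif/ (closed), /ti/ (open), /gyfg/ (closed).
Closed syllables: 3.

3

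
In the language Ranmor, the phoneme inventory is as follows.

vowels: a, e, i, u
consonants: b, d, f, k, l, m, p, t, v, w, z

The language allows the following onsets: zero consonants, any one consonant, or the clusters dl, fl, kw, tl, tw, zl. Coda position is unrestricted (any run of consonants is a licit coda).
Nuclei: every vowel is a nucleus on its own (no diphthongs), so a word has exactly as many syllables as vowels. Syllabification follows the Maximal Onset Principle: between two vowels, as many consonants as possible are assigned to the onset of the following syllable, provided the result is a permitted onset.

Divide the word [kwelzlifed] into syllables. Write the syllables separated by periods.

Vowels present: e, i, e; each is a nucleus, giving 3 syllables.
/e…i/ gap (V1→V2): cluster /lzl/ — the longest permitted-onset suffix is /zl/; onset = /zl/, preceding coda = /l/.
/i…e/ gap (V2→V3): just /f/ — single C goes to the following onset.

kwel.zli.fed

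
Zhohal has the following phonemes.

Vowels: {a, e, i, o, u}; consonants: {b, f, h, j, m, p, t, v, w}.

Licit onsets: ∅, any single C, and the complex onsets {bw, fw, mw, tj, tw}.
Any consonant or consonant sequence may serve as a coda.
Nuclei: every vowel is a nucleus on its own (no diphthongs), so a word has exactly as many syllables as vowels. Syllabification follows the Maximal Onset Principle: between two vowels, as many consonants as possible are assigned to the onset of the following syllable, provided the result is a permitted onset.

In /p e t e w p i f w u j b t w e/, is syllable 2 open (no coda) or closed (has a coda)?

closed

Nuclei (vowels): e, e, i, u, e → 5 syllables.
σ1/σ2 boundary: just /t/ — single C goes to the following onset.
σ2/σ3 boundary: /wp/; trying suffixes from longest down, /p/ is the first permitted one, so coda /w/ | onset /p/.
σ3/σ4 boundary: /fw/ — entire cluster is a permitted onset → onset /fw/, coda ∅.
σ4/σ5 boundary: /jbtw/ splits as /jb/ + /tw/ (/tw/ is the longest suffix that is a licit onset).
Putting it together: pe.tew.pi.fwujb.twe.
Syllable 2 is /tew/ with coda /w/, so it is closed.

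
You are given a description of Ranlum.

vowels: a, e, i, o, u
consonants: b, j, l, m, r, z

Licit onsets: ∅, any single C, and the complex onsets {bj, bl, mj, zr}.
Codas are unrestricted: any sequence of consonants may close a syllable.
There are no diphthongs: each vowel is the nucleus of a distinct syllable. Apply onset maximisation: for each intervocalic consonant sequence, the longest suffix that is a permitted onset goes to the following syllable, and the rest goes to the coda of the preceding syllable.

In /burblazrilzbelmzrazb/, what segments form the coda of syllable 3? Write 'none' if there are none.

lz

Vowels present: u, a, i, e, a; each is a nucleus, giving 5 syllables.
/u…a/ gap (V1→V2): /rbl/ splits as /r/ + /bl/ (/bl/ is the longest suffix that is a licit onset).
/a…i/ gap (V2→V3): cluster /zr/ — /zr/ is itself a permitted onset, so the whole cluster goes right; preceding coda = ∅.
/i…e/ gap (V3→V4): cluster /lzb/ — the longest permitted-onset suffix is /b/; onset = /b/, preceding coda = /lz/.
/e…a/ gap (V4→V5): /lmzr/ splits as /lm/ + /zr/ (/zr/ is the longest suffix that is a licit onset).
Syllabification: bur.bla.zrilz.belm.zrazb.
Syllable 3 is /zrilz/: onset /zr/, nucleus /i/, coda /lz/.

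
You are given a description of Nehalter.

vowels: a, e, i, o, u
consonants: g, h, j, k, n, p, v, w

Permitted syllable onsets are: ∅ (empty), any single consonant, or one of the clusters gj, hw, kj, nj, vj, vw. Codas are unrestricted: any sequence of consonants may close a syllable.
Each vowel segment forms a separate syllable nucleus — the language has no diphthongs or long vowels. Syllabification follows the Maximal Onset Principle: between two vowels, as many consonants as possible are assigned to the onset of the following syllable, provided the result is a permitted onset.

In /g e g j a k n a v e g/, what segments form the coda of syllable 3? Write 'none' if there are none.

The vowels are e, a, a, e — 4 nuclei, so 4 syllables.
V1 /e/ – V2 /a/: cluster /gj/ — /gj/ is itself a permitted onset, so the whole cluster goes right; preceding coda = ∅.
V2 /a/ – V3 /a/: /kn/ splits as /k/ + /n/ (/n/ is the longest suffix that is a licit onset).
V3 /a/ – V4 /e/: just /v/ — single C goes to the following onset.
Result: ge.gjak.na.veg.
Syllable 3 is /na/: onset /n/, nucleus /a/, coda ∅.

none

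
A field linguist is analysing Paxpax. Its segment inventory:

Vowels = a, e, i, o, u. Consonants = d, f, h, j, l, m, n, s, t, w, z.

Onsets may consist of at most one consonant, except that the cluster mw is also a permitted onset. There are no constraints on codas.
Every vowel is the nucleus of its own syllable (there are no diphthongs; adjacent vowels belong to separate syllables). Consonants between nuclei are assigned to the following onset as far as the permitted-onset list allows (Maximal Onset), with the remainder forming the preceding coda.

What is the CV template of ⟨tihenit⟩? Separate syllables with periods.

CV.CV.CVC

Nuclei (vowels): i, e, i → 3 syllables.
σ1/σ2 boundary: /h/ is a single consonant, so it becomes the next onset.
σ2/σ3 boundary: /n/ is a single consonant, so it becomes the next onset.
Putting it together: ti.he.nit.
Mapping each syllable to C/V: /ti/ → CV, /he/ → CV, /nit/ → CVC.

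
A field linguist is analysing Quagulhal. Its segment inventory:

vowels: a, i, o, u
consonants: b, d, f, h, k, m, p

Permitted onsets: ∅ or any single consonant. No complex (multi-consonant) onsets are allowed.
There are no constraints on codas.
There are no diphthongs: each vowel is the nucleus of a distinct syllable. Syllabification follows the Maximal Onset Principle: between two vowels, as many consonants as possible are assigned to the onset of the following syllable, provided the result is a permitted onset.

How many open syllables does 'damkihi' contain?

2

Nuclei (vowels): a, i, i → 3 syllables.
V1 /a/ – V2 /i/: /mk/ — longest licit onset from the right is /k/, leaving /m/ as coda.
V2 /i/ – V3 /i/: /h/ → onset of the next syllable (single consonants are always licit onsets).
So the parse is dam.ki.hi.
Classifying each syllable: /dam/ (closed), /ki/ (open), /hi/ (open).
Open syllables: 2.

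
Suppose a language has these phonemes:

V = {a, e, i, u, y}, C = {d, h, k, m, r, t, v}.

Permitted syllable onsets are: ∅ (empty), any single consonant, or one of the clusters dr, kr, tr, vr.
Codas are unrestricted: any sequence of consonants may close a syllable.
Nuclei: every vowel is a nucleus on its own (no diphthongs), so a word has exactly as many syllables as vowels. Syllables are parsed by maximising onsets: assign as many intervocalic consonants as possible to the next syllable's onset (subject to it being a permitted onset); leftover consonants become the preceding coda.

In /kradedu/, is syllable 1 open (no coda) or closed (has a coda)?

The vowels are a, e, u — 3 nuclei, so 3 syllables.
Between /a/ (V1) and /e/ (V2): /d/ is a single consonant, so it becomes the next onset.
Between /e/ (V2) and /u/ (V3): just /d/ — single C goes to the following onset.
Putting it together: kra.de.du.
Syllable 1 is /kra/; it ends in its nucleus with no coda, so it is open.

open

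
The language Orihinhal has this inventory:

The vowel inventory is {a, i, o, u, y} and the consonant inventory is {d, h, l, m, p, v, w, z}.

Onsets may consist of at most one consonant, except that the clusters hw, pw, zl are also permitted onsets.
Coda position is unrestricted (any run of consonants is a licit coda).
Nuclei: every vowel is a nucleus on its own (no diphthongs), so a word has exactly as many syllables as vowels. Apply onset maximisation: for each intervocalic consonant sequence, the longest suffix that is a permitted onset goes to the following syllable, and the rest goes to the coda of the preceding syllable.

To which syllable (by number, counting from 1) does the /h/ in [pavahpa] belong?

Nuclei (vowels): a, a, a → 3 syllables.
σ1/σ2 boundary: /v/ → onset of the next syllable (single consonants are always licit onsets).
σ2/σ3 boundary: /hp/ — longest licit onset from the right is /p/, leaving /h/ as coda.
Result: pa.vah.pa.
The /h/ is in the coda of syllable 2 (/vah/).

2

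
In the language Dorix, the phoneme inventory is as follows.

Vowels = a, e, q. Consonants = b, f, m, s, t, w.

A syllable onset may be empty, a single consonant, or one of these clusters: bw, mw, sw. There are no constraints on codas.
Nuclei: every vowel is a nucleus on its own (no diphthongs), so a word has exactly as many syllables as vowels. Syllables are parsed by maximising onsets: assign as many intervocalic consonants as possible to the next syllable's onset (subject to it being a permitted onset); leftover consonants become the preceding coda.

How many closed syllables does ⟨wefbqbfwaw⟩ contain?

Nuclei (vowels): e, q, a → 3 syllables.
σ1/σ2 boundary: /fb/; trying suffixes from longest down, /b/ is the first permitted one, so coda /f/ | onset /b/.
σ2/σ3 boundary: /bfw/; trying suffixes from longest down, /w/ is the first permitted one, so coda /bf/ | onset /w/.
Putting it together: wef.bqbf.waw.
Classifying each syllable: /wef/ (closed), /bqbf/ (closed), /waw/ (closed).
Closed syllables: 3.

3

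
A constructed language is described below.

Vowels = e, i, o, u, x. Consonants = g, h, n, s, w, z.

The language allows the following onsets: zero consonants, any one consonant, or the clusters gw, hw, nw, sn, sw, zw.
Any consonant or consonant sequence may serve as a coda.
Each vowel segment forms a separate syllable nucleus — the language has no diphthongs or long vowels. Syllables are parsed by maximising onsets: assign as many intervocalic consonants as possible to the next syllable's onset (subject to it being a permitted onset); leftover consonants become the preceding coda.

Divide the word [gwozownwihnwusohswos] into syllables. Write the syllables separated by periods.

Nuclei (vowels): o, o, i, u, o, o → 6 syllables.
V1 /o/ – V2 /o/: /z/ is a single consonant, so it becomes the next onset.
V2 /o/ – V3 /i/: cluster /wnw/ — the longest permitted-onset suffix is /nw/; onset = /nw/, preceding coda = /w/.
V3 /i/ – V4 /u/: /hnw/ — longest licit onset from the right is /nw/, leaving /h/ as coda.
V4 /u/ – V5 /o/: /s/ is a single consonant, so it becomes the next onset.
V5 /o/ – V6 /o/: /hsw/; trying suffixes from longest down, /sw/ is the first permitted one, so coda /h/ | onset /sw/.

gwo.zow.nwih.nwu.soh.swos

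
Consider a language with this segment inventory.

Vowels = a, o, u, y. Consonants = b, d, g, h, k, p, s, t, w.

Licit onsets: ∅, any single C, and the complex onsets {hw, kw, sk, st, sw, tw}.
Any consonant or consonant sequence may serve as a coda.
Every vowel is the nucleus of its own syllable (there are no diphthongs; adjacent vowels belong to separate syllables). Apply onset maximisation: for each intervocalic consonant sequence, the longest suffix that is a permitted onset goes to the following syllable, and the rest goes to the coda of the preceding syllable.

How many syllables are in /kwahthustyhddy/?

Nuclei (vowels): a, u, y, y → 4 syllables.

4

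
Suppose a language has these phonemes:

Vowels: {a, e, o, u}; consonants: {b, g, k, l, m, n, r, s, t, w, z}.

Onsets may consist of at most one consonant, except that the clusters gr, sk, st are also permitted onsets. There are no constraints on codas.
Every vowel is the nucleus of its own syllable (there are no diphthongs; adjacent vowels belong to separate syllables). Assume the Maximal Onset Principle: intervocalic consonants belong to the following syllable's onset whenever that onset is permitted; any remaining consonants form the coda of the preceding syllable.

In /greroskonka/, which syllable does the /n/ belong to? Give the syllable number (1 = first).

3

Nuclei (vowels): e, o, o, a → 4 syllables.
V1 /e/ – V2 /o/: just /r/ — single C goes to the following onset.
V2 /o/ – V3 /o/: /sk/ is a licit onset in full, so it all attaches to the next syllable.
V3 /o/ – V4 /a/: /nk/ — longest licit onset from the right is /k/, leaving /n/ as coda.
Putting it together: gre.ro.skon.ka.
The /n/ is in the coda of syllable 3 (/skon/).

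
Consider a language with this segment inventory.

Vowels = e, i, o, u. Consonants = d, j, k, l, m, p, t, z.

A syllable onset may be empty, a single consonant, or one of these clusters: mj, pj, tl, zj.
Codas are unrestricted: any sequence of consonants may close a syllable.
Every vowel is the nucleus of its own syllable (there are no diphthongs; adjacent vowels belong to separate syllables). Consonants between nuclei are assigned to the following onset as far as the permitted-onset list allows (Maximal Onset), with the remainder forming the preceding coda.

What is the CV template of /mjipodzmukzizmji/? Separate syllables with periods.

The vowels are i, o, u, i, i — 5 nuclei, so 5 syllables.
V1 /i/ – V2 /o/: just /p/ — single C goes to the following onset.
V2 /o/ – V3 /u/: /dzm/ splits as /dz/ + /m/ (/m/ is the longest suffix that is a licit onset).
V3 /u/ – V4 /i/: /kz/ — longest licit onset from the right is /z/, leaving /k/ as coda.
V4 /i/ – V5 /i/: /zmj/ splits as /z/ + /mj/ (/mj/ is the longest suffix that is a licit onset).
Putting it together: mji.podz.muk.ziz.mji.
Mapping each syllable to C/V: /mji/ → CCV, /podz/ → CVCC, /muk/ → CVC, /ziz/ → CVC, /mji/ → CCV.

CCV.CVCC.CVC.CVC.CCV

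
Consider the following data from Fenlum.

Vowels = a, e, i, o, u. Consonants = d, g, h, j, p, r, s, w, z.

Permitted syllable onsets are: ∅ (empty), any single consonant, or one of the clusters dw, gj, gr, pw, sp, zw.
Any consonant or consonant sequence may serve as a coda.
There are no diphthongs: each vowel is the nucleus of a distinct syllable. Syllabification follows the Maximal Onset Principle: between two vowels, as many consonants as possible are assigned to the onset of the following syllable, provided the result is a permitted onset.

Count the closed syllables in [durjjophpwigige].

2

The vowels are u, o, i, i, e — 5 nuclei, so 5 syllables.
V1 /u/ – V2 /o/: /rjj/ splits as /rj/ + /j/ (/j/ is the longest suffix that is a licit onset).
V2 /o/ – V3 /i/: /phpw/ — longest licit onset from the right is /pw/, leaving /ph/ as coda.
V3 /i/ – V4 /i/: /g/ is a single consonant, so it becomes the next onset.
V4 /i/ – V5 /e/: just /g/ — single C goes to the following onset.
Syllabification: durj.joph.pwi.gi.ge.
Classifying each syllable: /durj/ (closed), /joph/ (closed), /pwi/ (open), /gi/ (open), /ge/ (open).
Closed syllables: 2.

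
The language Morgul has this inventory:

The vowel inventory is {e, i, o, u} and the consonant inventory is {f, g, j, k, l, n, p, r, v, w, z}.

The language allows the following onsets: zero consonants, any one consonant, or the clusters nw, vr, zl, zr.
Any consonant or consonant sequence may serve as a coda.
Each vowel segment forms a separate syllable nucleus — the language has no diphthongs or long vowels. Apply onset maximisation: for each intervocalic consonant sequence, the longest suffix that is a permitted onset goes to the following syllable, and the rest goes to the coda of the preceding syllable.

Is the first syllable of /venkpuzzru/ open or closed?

closed

The vowels are e, u, u — 3 nuclei, so 3 syllables.
σ1/σ2 boundary: /nkp/ splits as /nk/ + /p/ (/p/ is the longest suffix that is a licit onset).
σ2/σ3 boundary: /zzr/ — longest licit onset from the right is /zr/, leaving /z/ as coda.
Result: venk.puz.zru.
Syllable 1 is /venk/ with coda /nk/, so it is closed.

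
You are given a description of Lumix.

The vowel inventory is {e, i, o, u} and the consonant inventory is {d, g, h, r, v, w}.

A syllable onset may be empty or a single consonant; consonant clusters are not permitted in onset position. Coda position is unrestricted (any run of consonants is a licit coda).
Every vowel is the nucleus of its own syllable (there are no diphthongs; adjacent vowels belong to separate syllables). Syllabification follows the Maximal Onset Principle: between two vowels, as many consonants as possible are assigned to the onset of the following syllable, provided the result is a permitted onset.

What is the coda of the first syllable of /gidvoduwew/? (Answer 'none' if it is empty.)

d

Nuclei (vowels): i, o, u, e → 4 syllables.
/i…o/ gap (V1→V2): /dv/; trying suffixes from longest down, /v/ is the first permitted one, so coda /d/ | onset /v/.
/o…u/ gap (V2→V3): /d/ is a single consonant, so it becomes the next onset.
/u…e/ gap (V3→V4): /w/ is a single consonant, so it becomes the next onset.
So the parse is gid.vo.du.wew.
Syllable 1 is /gid/: onset /g/, nucleus /i/, coda /d/.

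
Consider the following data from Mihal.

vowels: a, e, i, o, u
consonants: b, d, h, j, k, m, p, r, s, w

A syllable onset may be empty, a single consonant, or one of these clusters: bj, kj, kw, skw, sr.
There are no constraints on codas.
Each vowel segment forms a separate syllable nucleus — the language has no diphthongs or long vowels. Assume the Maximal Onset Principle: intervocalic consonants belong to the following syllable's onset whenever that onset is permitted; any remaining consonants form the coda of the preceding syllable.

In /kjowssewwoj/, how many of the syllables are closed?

3

Vowels present: o, e, o; each is a nucleus, giving 3 syllables.
V1 /o/ – V2 /e/: cluster /wss/ — the longest permitted-onset suffix is /s/; onset = /s/, preceding coda = /ws/.
V2 /e/ – V3 /o/: /ww/ — longest licit onset from the right is /w/, leaving /w/ as coda.
Result: kjows.sew.woj.
Classifying each syllable: /kjows/ (closed), /sew/ (closed), /woj/ (closed).
Closed syllables: 3.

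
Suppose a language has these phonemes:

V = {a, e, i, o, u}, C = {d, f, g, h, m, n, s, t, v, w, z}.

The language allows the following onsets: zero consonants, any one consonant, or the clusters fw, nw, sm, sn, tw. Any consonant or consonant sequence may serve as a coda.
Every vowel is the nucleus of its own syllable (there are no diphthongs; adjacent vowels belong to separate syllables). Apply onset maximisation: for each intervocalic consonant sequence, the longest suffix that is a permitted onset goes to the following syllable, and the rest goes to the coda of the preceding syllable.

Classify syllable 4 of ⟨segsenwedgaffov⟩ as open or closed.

closed

Vowels present: e, e, e, a, o; each is a nucleus, giving 5 syllables.
Between /e/ (V1) and /e/ (V2): /gs/; trying suffixes from longest down, /s/ is the first permitted one, so coda /g/ | onset /s/.
Between /e/ (V2) and /e/ (V3): cluster /nw/ — /nw/ is itself a permitted onset, so the whole cluster goes right; preceding coda = ∅.
Between /e/ (V3) and /a/ (V4): /dg/ — longest licit onset from the right is /g/, leaving /d/ as coda.
Between /a/ (V4) and /o/ (V5): /ff/ — longest licit onset from the right is /f/, leaving /f/ as coda.
Syllabification: seg.se.nwed.gaf.fov.
Syllable 4 is /gaf/ with coda /f/, so it is closed.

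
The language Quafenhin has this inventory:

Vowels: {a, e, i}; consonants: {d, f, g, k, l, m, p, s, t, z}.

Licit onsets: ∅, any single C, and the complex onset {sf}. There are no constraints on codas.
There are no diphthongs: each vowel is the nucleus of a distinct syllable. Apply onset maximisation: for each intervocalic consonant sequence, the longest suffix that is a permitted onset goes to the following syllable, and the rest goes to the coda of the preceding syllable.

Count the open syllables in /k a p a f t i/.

2

Vowels present: a, a, i; each is a nucleus, giving 3 syllables.
Between /a/ (V1) and /a/ (V2): just /p/ — single C goes to the following onset.
Between /a/ (V2) and /i/ (V3): /ft/; trying suffixes from longest down, /t/ is the first permitted one, so coda /f/ | onset /t/.
Result: ka.paf.ti.
Classifying each syllable: /ka/ (open), /paf/ (closed), /ti/ (open).
Open syllables: 2.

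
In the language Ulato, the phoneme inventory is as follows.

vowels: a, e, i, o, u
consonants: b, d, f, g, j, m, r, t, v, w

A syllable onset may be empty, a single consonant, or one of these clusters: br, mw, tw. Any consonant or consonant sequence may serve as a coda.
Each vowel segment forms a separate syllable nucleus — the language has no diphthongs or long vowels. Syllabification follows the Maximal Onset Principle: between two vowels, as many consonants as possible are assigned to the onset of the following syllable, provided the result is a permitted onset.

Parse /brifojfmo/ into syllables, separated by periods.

bri.fojf.mo

The vowels are i, o, o — 3 nuclei, so 3 syllables.
V1 /i/ – V2 /o/: /f/ is a single consonant, so it becomes the next onset.
V2 /o/ – V3 /o/: cluster /jfm/ — the longest permitted-onset suffix is /m/; onset = /m/, preceding coda = /jf/.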